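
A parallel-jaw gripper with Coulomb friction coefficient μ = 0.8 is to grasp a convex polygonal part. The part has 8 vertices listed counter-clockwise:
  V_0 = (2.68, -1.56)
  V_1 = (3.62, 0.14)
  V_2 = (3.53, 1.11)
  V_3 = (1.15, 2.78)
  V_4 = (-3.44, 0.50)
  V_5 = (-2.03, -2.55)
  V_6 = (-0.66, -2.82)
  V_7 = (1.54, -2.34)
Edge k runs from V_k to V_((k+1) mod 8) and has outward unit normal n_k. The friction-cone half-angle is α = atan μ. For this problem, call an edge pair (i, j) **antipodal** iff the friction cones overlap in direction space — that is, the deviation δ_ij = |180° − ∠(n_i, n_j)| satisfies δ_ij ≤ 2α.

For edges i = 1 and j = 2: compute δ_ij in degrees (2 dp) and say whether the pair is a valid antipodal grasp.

δ = 130.36°, invalid

α = atan 0.8 = 38.66°;  2α = 77.32°
edge 1: e_1 = (-0.09, +0.97);  n_1 = (+0.9957, +0.0924)
edge 2: e_2 = (-2.38, +1.67);  n_2 = (+0.5744, +0.8186)
∠(n_1, n_2) = 49.64°
δ = |180° − 49.64°| = 130.36°
130.36° > 2α = 77.32°  →  invalid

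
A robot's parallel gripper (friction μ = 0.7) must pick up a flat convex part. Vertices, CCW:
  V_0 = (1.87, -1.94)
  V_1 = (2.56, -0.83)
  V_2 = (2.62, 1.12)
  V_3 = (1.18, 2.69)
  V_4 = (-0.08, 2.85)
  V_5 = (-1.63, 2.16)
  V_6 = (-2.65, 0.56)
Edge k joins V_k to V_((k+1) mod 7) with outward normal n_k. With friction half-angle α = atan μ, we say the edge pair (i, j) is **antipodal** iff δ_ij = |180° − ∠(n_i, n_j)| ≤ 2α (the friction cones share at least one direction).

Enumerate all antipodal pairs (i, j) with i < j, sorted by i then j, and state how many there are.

count = 9; pairs: (0,3), (0,4), (0,5), (1,4), (1,5), (1,6), (2,6), (3,6), (4,6)

α = atan 0.7 = 34.99°;  2α = 69.98°
n_0 = (+0.8493, -0.5279)
n_1 = (+0.9995, -0.0308)
n_2 = (+0.7370, +0.6759)
n_3 = (+0.1260, +0.9920)
n_4 = (-0.4067, +0.9136)
n_5 = (-0.8432, +0.5376)
n_6 = (-0.4840, -0.8751)
  (0,1): δ = 149.90°  ·
  (0,2): δ = 105.61°  ·
  (0,3): δ = 65.37°  ✓
  (0,4): δ = 34.14°  ✓
  (0,5): δ = 0.65°  ✓
  (0,6): δ = 92.92°  ·
  (1,2): δ = 135.71°  ·
  (1,3): δ = 95.47°  ·
  (1,4): δ = 64.24°  ✓
  (1,5): δ = 30.76°  ✓
  (1,6): δ = 62.82°  ✓
  (2,3): δ = 139.76°  ·
  (2,4): δ = 108.53°  ·
  (2,5): δ = 75.04°  ·
  (2,6): δ = 18.53°  ✓
  (3,4): δ = 148.77°  ·
  (3,5): δ = 115.28°  ·
  (3,6): δ = 21.71°  ✓
  (4,5): δ = 146.51°  ·
  (4,6): δ = 52.94°  ✓
  (5,6): δ = 86.43°  ·
antipodal pairs: 9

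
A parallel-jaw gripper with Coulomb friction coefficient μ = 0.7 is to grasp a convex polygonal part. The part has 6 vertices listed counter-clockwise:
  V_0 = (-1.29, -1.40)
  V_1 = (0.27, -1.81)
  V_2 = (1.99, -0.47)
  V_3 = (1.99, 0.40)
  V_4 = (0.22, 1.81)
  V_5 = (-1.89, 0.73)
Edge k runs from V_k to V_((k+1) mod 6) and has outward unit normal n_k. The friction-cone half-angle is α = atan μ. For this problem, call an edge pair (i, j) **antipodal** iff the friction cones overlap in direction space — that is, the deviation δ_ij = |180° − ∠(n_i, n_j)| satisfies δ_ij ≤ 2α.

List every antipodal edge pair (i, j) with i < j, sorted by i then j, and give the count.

α = atan 0.7 = 34.99°;  2α = 69.98°
n_0 = (-0.2542, -0.9672)
n_1 = (+0.6146, -0.7889)
n_2 = (+1.0000, -0.0000)
n_3 = (+0.6231, +0.7822)
n_4 = (-0.4556, +0.8902)
n_5 = (-0.9625, -0.2711)
  (0,1): δ = 127.35°  ·
  (0,2): δ = 75.27°  ·
  (0,3): δ = 23.82°  ✓
  (0,4): δ = 41.83°  ✓
  (0,5): δ = 120.46°  ·
  (1,2): δ = 127.92°  ·
  (1,3): δ = 76.46°  ·
  (1,4): δ = 10.82°  ✓
  (1,5): δ = 67.81°  ✓
  (2,3): δ = 128.54°  ·
  (2,4): δ = 62.89°  ✓
  (2,5): δ = 15.73°  ✓
  (3,4): δ = 114.35°  ·
  (3,5): δ = 35.73°  ✓
  (4,5): δ = 101.37°  ·
antipodal pairs: 7

count = 7; pairs: (0,3), (0,4), (1,4), (1,5), (2,4), (2,5), (3,5)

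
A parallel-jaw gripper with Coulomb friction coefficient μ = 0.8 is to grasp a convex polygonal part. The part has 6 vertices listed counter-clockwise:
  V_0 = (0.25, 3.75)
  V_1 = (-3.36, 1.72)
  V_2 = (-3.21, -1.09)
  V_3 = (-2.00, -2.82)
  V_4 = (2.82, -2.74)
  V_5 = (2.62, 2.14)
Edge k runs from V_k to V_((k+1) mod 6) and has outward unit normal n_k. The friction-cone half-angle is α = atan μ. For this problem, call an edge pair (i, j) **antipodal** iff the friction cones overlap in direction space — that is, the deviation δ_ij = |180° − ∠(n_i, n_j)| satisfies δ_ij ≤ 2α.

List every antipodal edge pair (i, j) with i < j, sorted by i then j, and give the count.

count = 7; pairs: (0,3), (0,4), (1,4), (1,5), (2,4), (2,5), (3,5)

α = atan 0.8 = 38.66°;  2α = 77.32°
n_0 = (-0.4901, +0.8716)
n_1 = (-0.9986, -0.0533)
n_2 = (-0.8195, -0.5731)
n_3 = (+0.0166, -0.9999)
n_4 = (+0.9992, +0.0409)
n_5 = (+0.5619, +0.8272)
  (0,1): δ = 116.29°  ·
  (0,2): δ = 84.38°  ·
  (0,3): δ = 28.40°  ✓
  (0,4): δ = 63.00°  ✓
  (0,5): δ = 116.46°  ·
  (1,2): δ = 148.09°  ·
  (1,3): δ = 92.10°  ·
  (1,4): δ = 0.71°  ✓
  (1,5): δ = 52.76°  ✓
  (2,3): δ = 124.02°  ·
  (2,4): δ = 32.62°  ✓
  (2,5): δ = 20.84°  ✓
  (3,4): δ = 88.60°  ·
  (3,5): δ = 35.14°  ✓
  (4,5): δ = 126.54°  ·
antipodal pairs: 7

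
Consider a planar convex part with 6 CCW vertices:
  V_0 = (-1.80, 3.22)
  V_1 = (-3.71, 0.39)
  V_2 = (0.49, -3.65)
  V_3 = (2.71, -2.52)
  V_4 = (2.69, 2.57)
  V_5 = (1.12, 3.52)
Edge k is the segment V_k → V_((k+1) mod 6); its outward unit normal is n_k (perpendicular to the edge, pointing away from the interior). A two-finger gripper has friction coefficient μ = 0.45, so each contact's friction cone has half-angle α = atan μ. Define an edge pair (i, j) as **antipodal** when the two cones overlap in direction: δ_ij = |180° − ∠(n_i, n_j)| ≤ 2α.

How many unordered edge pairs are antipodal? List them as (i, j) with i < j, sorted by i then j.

α = atan 0.45 = 24.23°;  2α = 48.46°
n_0 = (-0.8289, +0.5594)
n_1 = (-0.6932, -0.7207)
n_2 = (+0.4536, -0.8912)
n_3 = (+1.0000, +0.0039)
n_4 = (+0.5177, +0.8556)
n_5 = (-0.1022, +0.9948)
  (0,1): δ = 99.87°  ·
  (0,2): δ = 29.01°  ✓
  (0,3): δ = 34.24°  ✓
  (0,4): δ = 92.84°  ·
  (0,5): δ = 129.88°  ·
  (1,2): δ = 109.14°  ·
  (1,3): δ = 45.89°  ✓
  (1,4): δ = 12.71°  ✓
  (1,5): δ = 49.75°  ·
  (2,3): δ = 116.75°  ·
  (2,4): δ = 58.15°  ·
  (2,5): δ = 21.11°  ✓
  (3,4): δ = 121.40°  ·
  (3,5): δ = 84.36°  ·
  (4,5): δ = 142.96°  ·
antipodal pairs: 5

count = 5; pairs: (0,2), (0,3), (1,3), (1,4), (2,5)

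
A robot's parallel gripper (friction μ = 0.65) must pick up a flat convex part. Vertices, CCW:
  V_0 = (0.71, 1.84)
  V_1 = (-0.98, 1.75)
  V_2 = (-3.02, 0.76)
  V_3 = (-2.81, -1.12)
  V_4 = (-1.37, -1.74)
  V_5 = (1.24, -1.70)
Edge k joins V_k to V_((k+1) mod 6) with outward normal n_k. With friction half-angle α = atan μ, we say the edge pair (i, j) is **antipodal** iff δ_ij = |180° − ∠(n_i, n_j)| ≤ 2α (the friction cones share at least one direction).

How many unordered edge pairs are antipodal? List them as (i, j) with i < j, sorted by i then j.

count = 6; pairs: (0,3), (0,4), (1,3), (1,4), (2,5), (3,5)

α = atan 0.65 = 33.02°;  2α = 66.05°
n_0 = (-0.0532, +0.9986)
n_1 = (-0.4366, +0.8997)
n_2 = (-0.9938, -0.1110)
n_3 = (-0.3955, -0.9185)
n_4 = (+0.0153, -0.9999)
n_5 = (+0.9890, +0.1481)
  (0,1): δ = 157.16°  ·
  (0,2): δ = 86.67°  ·
  (0,3): δ = 26.34°  ✓
  (0,4): δ = 2.17°  ✓
  (0,5): δ = 95.47°  ·
  (1,2): δ = 109.51°  ·
  (1,3): δ = 49.18°  ✓
  (1,4): δ = 25.01°  ✓
  (1,5): δ = 72.63°  ·
  (2,3): δ = 119.67°  ·
  (2,4): δ = 95.50°  ·
  (2,5): δ = 2.14°  ✓
  (3,4): δ = 155.83°  ·
  (3,5): δ = 58.19°  ✓
  (4,5): δ = 82.36°  ·
antipodal pairs: 6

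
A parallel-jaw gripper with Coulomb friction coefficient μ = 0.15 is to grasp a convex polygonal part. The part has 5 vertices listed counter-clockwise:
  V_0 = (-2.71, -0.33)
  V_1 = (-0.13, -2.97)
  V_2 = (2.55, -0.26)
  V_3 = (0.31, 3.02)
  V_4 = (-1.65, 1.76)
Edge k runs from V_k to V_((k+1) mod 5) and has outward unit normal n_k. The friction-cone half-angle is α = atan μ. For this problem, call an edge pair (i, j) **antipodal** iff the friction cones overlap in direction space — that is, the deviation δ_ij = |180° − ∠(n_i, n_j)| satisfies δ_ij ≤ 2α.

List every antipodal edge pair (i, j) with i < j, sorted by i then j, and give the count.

count = 2; pairs: (0,2), (1,3)

α = atan 0.15 = 8.53°;  2α = 17.06°
n_0 = (-0.7152, -0.6989)
n_1 = (+0.7110, -0.7032)
n_2 = (+0.8258, +0.5640)
n_3 = (-0.5408, +0.8412)
n_4 = (-0.8919, +0.4523)
  (0,1): δ = 89.02°  ·
  (0,2): δ = 10.01°  ✓
  (0,3): δ = 78.39°  ·
  (0,4): δ = 108.77°  ·
  (1,2): δ = 100.99°  ·
  (1,3): δ = 12.58°  ✓
  (1,4): δ = 17.79°  ·
  (2,3): δ = 91.59°  ·
  (2,4): δ = 61.22°  ·
  (3,4): δ = 149.63°  ·
antipodal pairs: 2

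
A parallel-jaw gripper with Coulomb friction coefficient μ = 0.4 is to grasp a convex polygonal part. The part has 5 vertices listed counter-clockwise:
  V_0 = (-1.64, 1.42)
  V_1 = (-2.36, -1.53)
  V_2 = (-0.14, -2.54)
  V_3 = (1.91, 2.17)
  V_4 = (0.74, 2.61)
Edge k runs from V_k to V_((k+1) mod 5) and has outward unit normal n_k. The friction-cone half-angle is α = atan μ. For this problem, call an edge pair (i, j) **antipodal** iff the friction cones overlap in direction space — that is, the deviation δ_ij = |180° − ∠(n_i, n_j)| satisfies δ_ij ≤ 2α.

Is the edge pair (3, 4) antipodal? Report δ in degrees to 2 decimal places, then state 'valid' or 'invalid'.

α = atan 0.4 = 21.80°;  2α = 43.60°
edge 3: e_3 = (-1.17, +0.44);  n_3 = (+0.3520, +0.9360)
edge 4: e_4 = (-2.38, -1.19);  n_4 = (-0.4472, +0.8944)
∠(n_3, n_4) = 47.17°
δ = |180° − 47.17°| = 132.83°
132.83° > 2α = 43.60°  →  invalid

δ = 132.83°, invalid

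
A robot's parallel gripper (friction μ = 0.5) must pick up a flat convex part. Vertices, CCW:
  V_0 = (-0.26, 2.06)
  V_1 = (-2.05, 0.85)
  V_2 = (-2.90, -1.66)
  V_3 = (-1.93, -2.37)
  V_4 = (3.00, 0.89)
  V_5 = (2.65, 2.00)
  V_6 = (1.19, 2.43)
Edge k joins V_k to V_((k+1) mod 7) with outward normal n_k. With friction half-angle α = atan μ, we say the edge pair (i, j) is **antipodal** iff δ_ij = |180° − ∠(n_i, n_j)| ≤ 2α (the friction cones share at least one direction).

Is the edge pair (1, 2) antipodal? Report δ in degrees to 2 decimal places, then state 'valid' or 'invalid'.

α = atan 0.5 = 26.57°;  2α = 53.13°
edge 1: e_1 = (-0.85, -2.51);  n_1 = (-0.9472, +0.3208)
edge 2: e_2 = (+0.97, -0.71);  n_2 = (-0.5906, -0.8069)
∠(n_1, n_2) = 72.51°
δ = |180° − 72.51°| = 107.49°
107.49° > 2α = 53.13°  →  invalid

δ = 107.49°, invalid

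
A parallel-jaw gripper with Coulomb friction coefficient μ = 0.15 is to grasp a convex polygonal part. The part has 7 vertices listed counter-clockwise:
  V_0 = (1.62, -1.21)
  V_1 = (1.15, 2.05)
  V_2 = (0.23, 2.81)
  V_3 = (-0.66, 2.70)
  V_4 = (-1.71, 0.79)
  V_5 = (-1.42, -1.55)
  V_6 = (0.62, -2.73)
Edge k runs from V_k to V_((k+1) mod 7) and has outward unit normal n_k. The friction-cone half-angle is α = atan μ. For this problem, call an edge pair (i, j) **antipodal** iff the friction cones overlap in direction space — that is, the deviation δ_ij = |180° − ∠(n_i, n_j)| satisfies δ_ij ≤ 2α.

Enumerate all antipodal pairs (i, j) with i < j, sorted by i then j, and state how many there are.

α = atan 0.15 = 8.53°;  2α = 17.06°
n_0 = (+0.9898, +0.1427)
n_1 = (+0.6369, +0.7710)
n_2 = (-0.1227, +0.9924)
n_3 = (-0.8763, +0.4817)
n_4 = (-0.9924, -0.1230)
n_5 = (-0.5007, -0.8656)
n_6 = (+0.8354, -0.5496)
  (0,1): δ = 137.76°  ·
  (0,2): δ = 91.16°  ·
  (0,3): δ = 37.00°  ·
  (0,4): δ = 1.14°  ✓
  (0,5): δ = 51.75°  ·
  (0,6): δ = 138.46°  ·
  (1,2): δ = 133.39°  ·
  (1,3): δ = 79.24°  ·
  (1,4): δ = 43.38°  ·
  (1,5): δ = 9.51°  ✓
  (1,6): δ = 96.22°  ·
  (2,3): δ = 125.85°  ·
  (2,4): δ = 89.98°  ·
  (2,5): δ = 37.09°  ·
  (2,6): δ = 49.61°  ·
  (3,4): δ = 144.14°  ·
  (3,5): δ = 91.25°  ·
  (3,6): δ = 4.54°  ✓
  (4,5): δ = 127.11°  ·
  (4,6): δ = 40.41°  ·
  (5,6): δ = 93.29°  ·
antipodal pairs: 3

count = 3; pairs: (0,4), (1,5), (3,6)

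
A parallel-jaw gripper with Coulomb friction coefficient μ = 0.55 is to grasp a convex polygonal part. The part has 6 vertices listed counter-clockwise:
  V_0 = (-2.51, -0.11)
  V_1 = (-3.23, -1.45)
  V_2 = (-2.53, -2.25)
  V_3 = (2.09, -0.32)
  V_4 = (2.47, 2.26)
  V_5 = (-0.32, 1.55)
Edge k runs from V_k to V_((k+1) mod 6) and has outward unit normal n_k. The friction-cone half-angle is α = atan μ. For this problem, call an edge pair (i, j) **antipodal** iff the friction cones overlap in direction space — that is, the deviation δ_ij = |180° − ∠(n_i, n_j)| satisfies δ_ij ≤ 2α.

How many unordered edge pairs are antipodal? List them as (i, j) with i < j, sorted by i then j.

α = atan 0.55 = 28.81°;  2α = 57.62°
n_0 = (-0.8809, +0.4733)
n_1 = (-0.7526, -0.6585)
n_2 = (+0.3855, -0.9227)
n_3 = (+0.9893, -0.1457)
n_4 = (-0.2466, +0.9691)
n_5 = (-0.6041, +0.7969)
  (0,1): δ = 110.56°  ·
  (0,2): δ = 39.08°  ✓
  (0,3): δ = 19.87°  ✓
  (0,4): δ = 132.53°  ·
  (0,5): δ = 155.41°  ·
  (1,2): δ = 108.51°  ·
  (1,3): δ = 49.56°  ✓
  (1,4): δ = 63.09°  ·
  (1,5): δ = 85.98°  ·
  (2,3): δ = 121.05°  ·
  (2,4): δ = 8.40°  ✓
  (2,5): δ = 14.49°  ✓
  (3,4): δ = 67.34°  ·
  (3,5): δ = 44.46°  ✓
  (4,5): δ = 157.12°  ·
antipodal pairs: 6

count = 6; pairs: (0,2), (0,3), (1,3), (2,4), (2,5), (3,5)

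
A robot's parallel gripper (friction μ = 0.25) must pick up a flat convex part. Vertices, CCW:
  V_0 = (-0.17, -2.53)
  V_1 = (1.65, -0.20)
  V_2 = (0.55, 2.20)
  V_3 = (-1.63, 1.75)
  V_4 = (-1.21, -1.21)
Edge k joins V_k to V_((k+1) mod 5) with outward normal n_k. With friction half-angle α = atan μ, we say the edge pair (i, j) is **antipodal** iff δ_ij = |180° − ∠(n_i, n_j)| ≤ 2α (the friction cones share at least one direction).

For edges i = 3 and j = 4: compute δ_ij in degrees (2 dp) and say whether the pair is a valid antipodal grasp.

α = atan 0.25 = 14.04°;  2α = 28.07°
edge 3: e_3 = (+0.42, -2.96);  n_3 = (-0.9901, -0.1405)
edge 4: e_4 = (+1.04, -1.32);  n_4 = (-0.7855, -0.6189)
∠(n_3, n_4) = 30.16°
δ = |180° − 30.16°| = 149.84°
149.84° > 2α = 28.07°  →  invalid

δ = 149.84°, invalid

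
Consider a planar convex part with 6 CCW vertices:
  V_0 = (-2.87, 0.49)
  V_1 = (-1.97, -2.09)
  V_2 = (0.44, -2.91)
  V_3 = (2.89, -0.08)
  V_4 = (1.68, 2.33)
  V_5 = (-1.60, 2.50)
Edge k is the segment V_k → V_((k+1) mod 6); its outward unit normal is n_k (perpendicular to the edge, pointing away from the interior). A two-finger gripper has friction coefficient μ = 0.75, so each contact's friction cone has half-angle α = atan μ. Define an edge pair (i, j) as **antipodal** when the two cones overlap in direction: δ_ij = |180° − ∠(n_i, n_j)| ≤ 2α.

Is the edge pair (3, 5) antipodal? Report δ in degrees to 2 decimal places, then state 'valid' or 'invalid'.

δ = 58.95°, valid

α = atan 0.75 = 36.87°;  2α = 73.74°
edge 3: e_3 = (-1.21, +2.41);  n_3 = (+0.8937, +0.4487)
edge 5: e_5 = (-1.27, -2.01);  n_5 = (-0.8454, +0.5342)
∠(n_3, n_5) = 121.05°
δ = |180° − 121.05°| = 58.95°
58.95° ≤ 2α = 73.74°  →  valid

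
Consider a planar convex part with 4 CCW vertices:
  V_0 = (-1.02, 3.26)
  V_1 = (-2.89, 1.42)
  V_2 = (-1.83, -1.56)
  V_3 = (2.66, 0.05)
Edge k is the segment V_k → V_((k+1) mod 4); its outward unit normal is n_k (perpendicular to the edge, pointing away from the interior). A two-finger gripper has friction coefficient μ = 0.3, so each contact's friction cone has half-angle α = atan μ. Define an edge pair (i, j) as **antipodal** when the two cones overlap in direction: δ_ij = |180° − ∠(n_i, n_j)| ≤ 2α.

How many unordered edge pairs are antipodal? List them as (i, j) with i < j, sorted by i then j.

α = atan 0.3 = 16.70°;  2α = 33.40°
n_0 = (-0.7014, +0.7128)
n_1 = (-0.9422, -0.3351)
n_2 = (+0.3375, -0.9413)
n_3 = (+0.6573, +0.7536)
  (0,1): δ = 114.96°  ·
  (0,2): δ = 24.81°  ✓
  (0,3): δ = 94.37°  ·
  (1,2): δ = 89.85°  ·
  (1,3): δ = 29.32°  ✓
  (2,3): δ = 60.82°  ·
antipodal pairs: 2

count = 2; pairs: (0,2), (1,3)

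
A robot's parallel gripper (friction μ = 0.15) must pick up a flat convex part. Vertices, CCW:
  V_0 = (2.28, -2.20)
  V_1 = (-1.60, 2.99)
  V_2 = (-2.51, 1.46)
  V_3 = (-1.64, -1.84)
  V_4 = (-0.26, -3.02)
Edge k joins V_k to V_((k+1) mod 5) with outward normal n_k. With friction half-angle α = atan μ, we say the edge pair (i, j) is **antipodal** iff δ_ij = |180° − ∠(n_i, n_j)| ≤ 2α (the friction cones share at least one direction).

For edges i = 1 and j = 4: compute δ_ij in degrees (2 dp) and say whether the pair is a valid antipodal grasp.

δ = 41.37°, invalid

α = atan 0.15 = 8.53°;  2α = 17.06°
edge 1: e_1 = (-0.91, -1.53);  n_1 = (-0.8595, +0.5112)
edge 4: e_4 = (+2.54, +0.82);  n_4 = (+0.3072, -0.9516)
∠(n_1, n_4) = 138.63°
δ = |180° − 138.63°| = 41.37°
41.37° > 2α = 17.06°  →  invalid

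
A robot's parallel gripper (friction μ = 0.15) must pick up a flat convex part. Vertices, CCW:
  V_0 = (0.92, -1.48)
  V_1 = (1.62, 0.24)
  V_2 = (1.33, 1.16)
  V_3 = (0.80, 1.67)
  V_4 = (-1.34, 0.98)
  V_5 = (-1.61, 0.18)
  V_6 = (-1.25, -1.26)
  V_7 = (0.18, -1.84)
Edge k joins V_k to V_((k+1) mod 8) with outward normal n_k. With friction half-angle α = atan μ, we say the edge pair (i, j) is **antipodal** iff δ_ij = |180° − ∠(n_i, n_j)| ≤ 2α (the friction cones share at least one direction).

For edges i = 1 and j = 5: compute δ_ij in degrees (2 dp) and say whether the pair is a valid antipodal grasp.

α = atan 0.15 = 8.53°;  2α = 17.06°
edge 1: e_1 = (-0.29, +0.92);  n_1 = (+0.9537, +0.3006)
edge 5: e_5 = (+0.36, -1.44);  n_5 = (-0.9701, -0.2425)
∠(n_1, n_5) = 176.54°
δ = |180° − 176.54°| = 3.46°
3.46° ≤ 2α = 17.06°  →  valid

δ = 3.46°, valid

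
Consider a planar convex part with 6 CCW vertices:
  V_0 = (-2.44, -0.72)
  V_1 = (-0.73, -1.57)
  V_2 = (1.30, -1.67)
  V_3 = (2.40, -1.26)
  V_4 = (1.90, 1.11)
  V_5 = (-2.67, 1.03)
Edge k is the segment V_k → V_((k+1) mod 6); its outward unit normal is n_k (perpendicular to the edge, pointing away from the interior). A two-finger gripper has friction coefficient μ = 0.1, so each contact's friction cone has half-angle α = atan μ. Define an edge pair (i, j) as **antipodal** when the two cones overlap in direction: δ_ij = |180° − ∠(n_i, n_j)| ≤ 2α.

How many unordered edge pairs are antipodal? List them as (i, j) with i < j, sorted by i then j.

count = 2; pairs: (1,4), (3,5)

α = atan 0.1 = 5.71°;  2α = 11.42°
n_0 = (-0.4451, -0.8955)
n_1 = (-0.0492, -0.9988)
n_2 = (+0.3493, -0.9370)
n_3 = (+0.9785, +0.2064)
n_4 = (-0.0175, +0.9998)
n_5 = (-0.9915, -0.1303)
  (0,1): δ = 156.39°  ·
  (0,2): δ = 133.13°  ·
  (0,3): δ = 51.66°  ·
  (0,4): δ = 27.43°  ·
  (0,5): δ = 123.92°  ·
  (1,2): δ = 156.74°  ·
  (1,3): δ = 75.27°  ·
  (1,4): δ = 3.82°  ✓
  (1,5): δ = 100.31°  ·
  (2,3): δ = 98.53°  ·
  (2,4): δ = 19.44°  ·
  (2,5): δ = 77.05°  ·
  (3,4): δ = 100.91°  ·
  (3,5): δ = 4.43°  ✓
  (4,5): δ = 83.52°  ·
antipodal pairs: 2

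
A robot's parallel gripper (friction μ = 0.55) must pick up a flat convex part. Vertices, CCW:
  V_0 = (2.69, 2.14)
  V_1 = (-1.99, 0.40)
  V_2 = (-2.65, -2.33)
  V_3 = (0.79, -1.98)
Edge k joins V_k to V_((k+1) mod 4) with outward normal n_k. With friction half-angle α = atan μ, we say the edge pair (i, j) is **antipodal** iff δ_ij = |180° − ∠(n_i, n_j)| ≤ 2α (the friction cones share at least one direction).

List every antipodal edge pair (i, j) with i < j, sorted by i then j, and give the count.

count = 3; pairs: (0,2), (0,3), (1,3)

α = atan 0.55 = 28.81°;  2α = 57.62°
n_0 = (-0.3485, +0.9373)
n_1 = (-0.9720, +0.2350)
n_2 = (+0.1012, -0.9949)
n_3 = (+0.9081, -0.4188)
  (0,1): δ = 123.99°  ·
  (0,2): δ = 14.59°  ✓
  (0,3): δ = 44.85°  ✓
  (1,2): δ = 70.60°  ·
  (1,3): δ = 11.17°  ✓
  (2,3): δ = 120.57°  ·
antipodal pairs: 3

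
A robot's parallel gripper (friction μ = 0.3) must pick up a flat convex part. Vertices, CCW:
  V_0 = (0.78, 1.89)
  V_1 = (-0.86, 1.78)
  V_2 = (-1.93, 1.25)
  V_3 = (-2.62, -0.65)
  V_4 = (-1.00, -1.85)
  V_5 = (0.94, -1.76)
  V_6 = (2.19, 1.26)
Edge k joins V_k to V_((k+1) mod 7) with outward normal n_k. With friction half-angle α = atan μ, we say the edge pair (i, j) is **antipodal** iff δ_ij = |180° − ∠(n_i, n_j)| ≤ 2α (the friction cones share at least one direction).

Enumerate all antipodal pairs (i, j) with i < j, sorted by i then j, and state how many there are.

α = atan 0.3 = 16.70°;  2α = 33.40°
n_0 = (-0.0669, +0.9978)
n_1 = (-0.4439, +0.8961)
n_2 = (-0.9399, +0.3413)
n_3 = (-0.5952, -0.8036)
n_4 = (+0.0463, -0.9989)
n_5 = (+0.9240, -0.3824)
n_6 = (+0.4079, +0.9130)
  (0,1): δ = 157.49°  ·
  (0,2): δ = 113.80°  ·
  (0,3): δ = 40.37°  ·
  (0,4): δ = 1.18°  ✓
  (0,5): δ = 63.68°  ·
  (0,6): δ = 152.09°  ·
  (1,2): δ = 136.31°  ·
  (1,3): δ = 62.88°  ·
  (1,4): δ = 23.69°  ✓
  (1,5): δ = 41.16°  ·
  (1,6): δ = 129.57°  ·
  (2,3): δ = 106.57°  ·
  (2,4): δ = 67.38°  ·
  (2,5): δ = 2.53°  ✓
  (2,6): δ = 85.88°  ·
  (3,4): δ = 140.81°  ·
  (3,5): δ = 75.96°  ·
  (3,6): δ = 12.45°  ✓
  (4,5): δ = 115.14°  ·
  (4,6): δ = 26.73°  ✓
  (5,6): δ = 91.59°  ·
antipodal pairs: 5

count = 5; pairs: (0,4), (1,4), (2,5), (3,6), (4,6)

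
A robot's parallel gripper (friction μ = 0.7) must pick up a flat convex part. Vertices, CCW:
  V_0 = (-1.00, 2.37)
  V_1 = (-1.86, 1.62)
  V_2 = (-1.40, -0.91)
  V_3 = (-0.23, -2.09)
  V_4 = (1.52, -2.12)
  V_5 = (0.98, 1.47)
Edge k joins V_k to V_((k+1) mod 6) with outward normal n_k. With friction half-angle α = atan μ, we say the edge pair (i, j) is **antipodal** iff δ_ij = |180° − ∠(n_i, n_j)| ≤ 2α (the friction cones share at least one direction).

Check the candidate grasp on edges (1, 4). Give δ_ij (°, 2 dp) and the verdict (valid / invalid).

α = atan 0.7 = 34.99°;  2α = 69.98°
edge 1: e_1 = (+0.46, -2.53);  n_1 = (-0.9839, -0.1789)
edge 4: e_4 = (-0.54, +3.59);  n_4 = (+0.9889, +0.1487)
∠(n_1, n_4) = 178.25°
δ = |180° − 178.25°| = 1.75°
1.75° ≤ 2α = 69.98°  →  valid

δ = 1.75°, valid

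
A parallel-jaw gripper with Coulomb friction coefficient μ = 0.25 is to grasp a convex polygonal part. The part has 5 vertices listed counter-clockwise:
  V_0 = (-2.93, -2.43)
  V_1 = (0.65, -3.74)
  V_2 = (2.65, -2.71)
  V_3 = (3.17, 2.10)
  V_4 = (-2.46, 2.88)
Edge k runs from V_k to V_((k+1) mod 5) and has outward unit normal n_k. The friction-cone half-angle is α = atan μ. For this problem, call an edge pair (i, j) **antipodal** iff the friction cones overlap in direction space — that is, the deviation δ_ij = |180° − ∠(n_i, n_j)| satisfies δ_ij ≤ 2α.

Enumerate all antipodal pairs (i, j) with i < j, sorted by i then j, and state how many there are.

count = 2; pairs: (0,3), (2,4)

α = atan 0.25 = 14.04°;  2α = 28.07°
n_0 = (-0.3436, -0.9391)
n_1 = (+0.4579, -0.8890)
n_2 = (+0.9942, -0.1075)
n_3 = (+0.1372, +0.9905)
n_4 = (-0.9961, +0.0882)
  (0,1): δ = 132.65°  ·
  (0,2): δ = 76.07°  ·
  (0,3): δ = 12.21°  ✓
  (0,4): δ = 105.04°  ·
  (1,2): δ = 123.42°  ·
  (1,3): δ = 35.14°  ·
  (1,4): δ = 57.69°  ·
  (2,3): δ = 91.72°  ·
  (2,4): δ = 1.11°  ✓
  (3,4): δ = 87.17°  ·
antipodal pairs: 2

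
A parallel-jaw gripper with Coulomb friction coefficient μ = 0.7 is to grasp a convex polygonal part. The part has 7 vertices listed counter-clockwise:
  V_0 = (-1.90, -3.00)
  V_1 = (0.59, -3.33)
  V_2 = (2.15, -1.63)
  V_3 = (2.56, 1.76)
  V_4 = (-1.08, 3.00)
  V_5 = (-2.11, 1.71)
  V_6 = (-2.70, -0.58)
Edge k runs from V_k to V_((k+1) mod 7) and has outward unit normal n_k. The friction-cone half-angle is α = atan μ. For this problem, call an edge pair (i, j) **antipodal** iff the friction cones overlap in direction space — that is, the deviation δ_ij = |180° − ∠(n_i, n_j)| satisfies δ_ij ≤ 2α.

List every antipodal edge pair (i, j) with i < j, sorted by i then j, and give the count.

count = 10; pairs: (0,3), (0,4), (1,3), (1,4), (1,5), (1,6), (2,4), (2,5), (2,6), (3,6)

α = atan 0.7 = 34.99°;  2α = 69.98°
n_0 = (-0.1314, -0.9913)
n_1 = (+0.7368, -0.6761)
n_2 = (+0.9928, -0.1201)
n_3 = (+0.3225, +0.9466)
n_4 = (-0.7815, +0.6240)
n_5 = (-0.9684, +0.2495)
n_6 = (-0.9495, -0.3139)
  (0,1): δ = 124.99°  ·
  (0,2): δ = 89.35°  ·
  (0,3): δ = 11.26°  ✓
  (0,4): δ = 58.94°  ✓
  (0,5): δ = 83.10°  ·
  (0,6): δ = 115.84°  ·
  (1,2): δ = 144.36°  ·
  (1,3): δ = 66.27°  ✓
  (1,4): δ = 3.94°  ✓
  (1,5): δ = 28.09°  ✓
  (1,6): δ = 60.83°  ✓
  (2,3): δ = 101.92°  ·
  (2,4): δ = 31.71°  ✓
  (2,5): δ = 7.55°  ✓
  (2,6): δ = 25.19°  ✓
  (3,4): δ = 109.79°  ·
  (3,5): δ = 85.64°  ·
  (3,6): δ = 52.90°  ✓
  (4,5): δ = 155.84°  ·
  (4,6): δ = 123.10°  ·
  (5,6): δ = 147.26°  ·
antipodal pairs: 10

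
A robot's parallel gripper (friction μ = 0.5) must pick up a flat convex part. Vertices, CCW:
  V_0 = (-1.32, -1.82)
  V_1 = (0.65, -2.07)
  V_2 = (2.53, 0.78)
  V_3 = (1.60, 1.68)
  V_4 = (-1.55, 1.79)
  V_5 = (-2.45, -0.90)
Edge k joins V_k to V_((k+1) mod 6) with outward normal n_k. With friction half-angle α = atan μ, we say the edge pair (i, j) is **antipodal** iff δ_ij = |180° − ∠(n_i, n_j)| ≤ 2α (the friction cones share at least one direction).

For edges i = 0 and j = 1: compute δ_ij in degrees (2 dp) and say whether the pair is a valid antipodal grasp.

δ = 116.18°, invalid

α = atan 0.5 = 26.57°;  2α = 53.13°
edge 0: e_0 = (+1.97, -0.25);  n_0 = (-0.1259, -0.9920)
edge 1: e_1 = (+1.88, +2.85);  n_1 = (+0.8347, -0.5506)
∠(n_0, n_1) = 63.82°
δ = |180° − 63.82°| = 116.18°
116.18° > 2α = 53.13°  →  invalid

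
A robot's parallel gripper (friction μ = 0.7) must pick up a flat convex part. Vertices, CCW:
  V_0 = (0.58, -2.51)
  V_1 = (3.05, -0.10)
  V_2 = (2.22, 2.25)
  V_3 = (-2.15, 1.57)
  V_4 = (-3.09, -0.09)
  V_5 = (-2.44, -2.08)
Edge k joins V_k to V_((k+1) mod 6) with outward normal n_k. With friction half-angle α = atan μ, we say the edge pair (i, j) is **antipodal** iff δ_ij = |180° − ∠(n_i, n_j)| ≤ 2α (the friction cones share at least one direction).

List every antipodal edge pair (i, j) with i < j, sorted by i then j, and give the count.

α = atan 0.7 = 34.99°;  2α = 69.98°
n_0 = (+0.6984, -0.7157)
n_1 = (+0.9429, +0.3330)
n_2 = (-0.1538, +0.9881)
n_3 = (-0.8702, +0.4927)
n_4 = (-0.9506, -0.3105)
n_5 = (-0.1410, -0.9900)
  (0,1): δ = 114.84°  ·
  (0,2): δ = 35.45°  ✓
  (0,3): δ = 16.18°  ✓
  (0,4): δ = 63.79°  ✓
  (0,5): δ = 127.60°  ·
  (1,2): δ = 100.61°  ·
  (1,3): δ = 48.97°  ✓
  (1,4): δ = 1.36°  ✓
  (1,5): δ = 62.44°  ✓
  (2,3): δ = 128.37°  ·
  (2,4): δ = 80.76°  ·
  (2,5): δ = 16.95°  ✓
  (3,4): δ = 132.39°  ·
  (3,5): δ = 68.58°  ✓
  (4,5): δ = 116.19°  ·
antipodal pairs: 8

count = 8; pairs: (0,2), (0,3), (0,4), (1,3), (1,4), (1,5), (2,5), (3,5)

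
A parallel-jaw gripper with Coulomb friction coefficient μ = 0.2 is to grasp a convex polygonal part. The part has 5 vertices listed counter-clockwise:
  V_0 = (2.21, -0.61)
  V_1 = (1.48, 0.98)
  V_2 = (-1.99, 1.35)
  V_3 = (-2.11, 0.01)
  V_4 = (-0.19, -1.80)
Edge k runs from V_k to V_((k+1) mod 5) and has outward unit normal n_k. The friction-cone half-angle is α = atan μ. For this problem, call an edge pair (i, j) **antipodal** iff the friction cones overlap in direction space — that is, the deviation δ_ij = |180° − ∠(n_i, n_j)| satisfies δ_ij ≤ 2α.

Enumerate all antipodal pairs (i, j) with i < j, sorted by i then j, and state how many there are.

α = atan 0.2 = 11.31°;  2α = 22.62°
n_0 = (+0.9088, +0.4172)
n_1 = (+0.1060, +0.9944)
n_2 = (-0.9960, +0.0892)
n_3 = (-0.6860, -0.7276)
n_4 = (+0.4442, -0.8959)
  (0,1): δ = 120.75°  ·
  (0,2): δ = 29.78°  ·
  (0,3): δ = 22.03°  ✓
  (0,4): δ = 91.71°  ·
  (1,2): δ = 89.03°  ·
  (1,3): δ = 37.22°  ·
  (1,4): δ = 32.46°  ·
  (2,3): δ = 128.19°  ·
  (2,4): δ = 58.51°  ·
  (3,4): δ = 110.32°  ·
antipodal pairs: 1

count = 1; pairs: (0,3)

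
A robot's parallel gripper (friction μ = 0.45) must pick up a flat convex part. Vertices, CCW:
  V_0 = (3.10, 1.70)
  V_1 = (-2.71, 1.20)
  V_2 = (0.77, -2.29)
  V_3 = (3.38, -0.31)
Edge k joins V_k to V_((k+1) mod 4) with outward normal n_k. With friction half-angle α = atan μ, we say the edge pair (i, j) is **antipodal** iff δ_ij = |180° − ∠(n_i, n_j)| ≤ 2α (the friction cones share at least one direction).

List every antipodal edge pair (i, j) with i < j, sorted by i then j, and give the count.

count = 2; pairs: (0,2), (1,3)

α = atan 0.45 = 24.23°;  2α = 48.46°
n_0 = (-0.0857, +0.9963)
n_1 = (-0.7081, -0.7061)
n_2 = (+0.6044, -0.7967)
n_3 = (+0.9904, +0.1380)
  (0,1): δ = 50.00°  ·
  (0,2): δ = 32.27°  ✓
  (0,3): δ = 93.01°  ·
  (1,2): δ = 97.73°  ·
  (1,3): δ = 36.99°  ✓
  (2,3): δ = 119.25°  ·
antipodal pairs: 2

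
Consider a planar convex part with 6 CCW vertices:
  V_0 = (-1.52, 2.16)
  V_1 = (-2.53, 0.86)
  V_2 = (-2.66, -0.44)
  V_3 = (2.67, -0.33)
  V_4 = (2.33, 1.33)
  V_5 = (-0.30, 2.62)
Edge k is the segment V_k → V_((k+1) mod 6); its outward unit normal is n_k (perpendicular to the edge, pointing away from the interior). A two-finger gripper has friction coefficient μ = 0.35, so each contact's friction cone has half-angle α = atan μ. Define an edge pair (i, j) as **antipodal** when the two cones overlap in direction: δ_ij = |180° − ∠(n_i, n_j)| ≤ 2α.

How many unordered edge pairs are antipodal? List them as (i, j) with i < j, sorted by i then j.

α = atan 0.35 = 19.29°;  2α = 38.58°
n_0 = (-0.7897, +0.6135)
n_1 = (-0.9950, +0.0995)
n_2 = (+0.0206, -0.9998)
n_3 = (+0.9797, +0.2007)
n_4 = (+0.4404, +0.8978)
n_5 = (-0.3528, +0.9357)
  (0,1): δ = 147.87°  ·
  (0,2): δ = 50.97°  ·
  (0,3): δ = 49.42°  ·
  (0,4): δ = 101.72°  ·
  (0,5): δ = 148.50°  ·
  (1,2): δ = 83.11°  ·
  (1,3): δ = 17.29°  ✓
  (1,4): δ = 69.58°  ·
  (1,5): δ = 116.37°  ·
  (2,3): δ = 79.61°  ·
  (2,4): δ = 27.31°  ✓
  (2,5): δ = 19.48°  ✓
  (3,4): δ = 127.70°  ·
  (3,5): δ = 80.92°  ·
  (4,5): δ = 133.21°  ·
antipodal pairs: 3

count = 3; pairs: (1,3), (2,4), (2,5)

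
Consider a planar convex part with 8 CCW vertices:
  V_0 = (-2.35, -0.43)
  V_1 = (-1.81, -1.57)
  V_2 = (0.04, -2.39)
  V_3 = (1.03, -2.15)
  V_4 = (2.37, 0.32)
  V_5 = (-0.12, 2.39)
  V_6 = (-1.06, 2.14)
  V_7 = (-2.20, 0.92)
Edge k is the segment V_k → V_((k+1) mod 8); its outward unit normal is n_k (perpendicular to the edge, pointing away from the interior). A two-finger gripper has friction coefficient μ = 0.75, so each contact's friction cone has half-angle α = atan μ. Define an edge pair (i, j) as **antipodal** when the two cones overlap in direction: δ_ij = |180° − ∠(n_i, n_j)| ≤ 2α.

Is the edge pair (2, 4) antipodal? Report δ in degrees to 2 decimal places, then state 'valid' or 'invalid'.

α = atan 0.75 = 36.87°;  2α = 73.74°
edge 2: e_2 = (+0.99, +0.24);  n_2 = (+0.2356, -0.9719)
edge 4: e_4 = (-2.49, +2.07);  n_4 = (+0.6393, +0.7690)
∠(n_2, n_4) = 126.64°
δ = |180° − 126.64°| = 53.36°
53.36° ≤ 2α = 73.74°  →  valid

δ = 53.36°, valid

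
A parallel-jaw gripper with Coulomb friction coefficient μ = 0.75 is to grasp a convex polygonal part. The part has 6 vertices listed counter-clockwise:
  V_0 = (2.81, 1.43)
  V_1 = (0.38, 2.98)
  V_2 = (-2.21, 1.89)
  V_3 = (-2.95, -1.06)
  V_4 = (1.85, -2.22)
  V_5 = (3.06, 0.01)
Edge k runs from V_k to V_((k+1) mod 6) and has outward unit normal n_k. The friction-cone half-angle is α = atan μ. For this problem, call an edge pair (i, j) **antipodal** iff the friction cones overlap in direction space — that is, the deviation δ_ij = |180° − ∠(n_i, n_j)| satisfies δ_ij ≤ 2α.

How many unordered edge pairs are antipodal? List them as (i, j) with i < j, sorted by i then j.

α = atan 0.75 = 36.87°;  2α = 73.74°
n_0 = (+0.5378, +0.8431)
n_1 = (-0.3879, +0.9217)
n_2 = (-0.9699, +0.2433)
n_3 = (-0.2349, -0.9720)
n_4 = (+0.8789, -0.4769)
n_5 = (+0.9849, +0.1734)
  (0,1): δ = 124.64°  ·
  (0,2): δ = 71.55°  ✓
  (0,3): δ = 18.95°  ✓
  (0,4): δ = 94.05°  ·
  (0,5): δ = 132.52°  ·
  (1,2): δ = 126.91°  ·
  (1,3): δ = 36.41°  ✓
  (1,4): δ = 38.69°  ✓
  (1,5): δ = 77.16°  ·
  (2,3): δ = 89.50°  ·
  (2,4): δ = 14.40°  ✓
  (2,5): δ = 24.07°  ✓
  (3,4): δ = 104.90°  ·
  (3,5): δ = 66.43°  ✓
  (4,5): δ = 141.53°  ·
antipodal pairs: 7

count = 7; pairs: (0,2), (0,3), (1,3), (1,4), (2,4), (2,5), (3,5)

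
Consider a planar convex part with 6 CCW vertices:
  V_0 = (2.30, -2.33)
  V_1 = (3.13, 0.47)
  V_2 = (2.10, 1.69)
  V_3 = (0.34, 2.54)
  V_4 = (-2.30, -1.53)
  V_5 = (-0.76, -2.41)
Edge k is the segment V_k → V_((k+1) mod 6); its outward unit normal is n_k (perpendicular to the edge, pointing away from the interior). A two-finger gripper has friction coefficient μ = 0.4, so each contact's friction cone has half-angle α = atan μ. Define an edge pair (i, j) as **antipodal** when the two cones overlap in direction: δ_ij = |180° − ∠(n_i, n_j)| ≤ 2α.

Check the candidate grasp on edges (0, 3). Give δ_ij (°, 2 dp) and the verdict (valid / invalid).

δ = 16.46°, valid

α = atan 0.4 = 21.80°;  2α = 43.60°
edge 0: e_0 = (+0.83, +2.80);  n_0 = (+0.9588, -0.2842)
edge 3: e_3 = (-2.64, -4.07);  n_3 = (-0.8390, +0.5442)
∠(n_0, n_3) = 163.54°
δ = |180° − 163.54°| = 16.46°
16.46° ≤ 2α = 43.60°  →  valid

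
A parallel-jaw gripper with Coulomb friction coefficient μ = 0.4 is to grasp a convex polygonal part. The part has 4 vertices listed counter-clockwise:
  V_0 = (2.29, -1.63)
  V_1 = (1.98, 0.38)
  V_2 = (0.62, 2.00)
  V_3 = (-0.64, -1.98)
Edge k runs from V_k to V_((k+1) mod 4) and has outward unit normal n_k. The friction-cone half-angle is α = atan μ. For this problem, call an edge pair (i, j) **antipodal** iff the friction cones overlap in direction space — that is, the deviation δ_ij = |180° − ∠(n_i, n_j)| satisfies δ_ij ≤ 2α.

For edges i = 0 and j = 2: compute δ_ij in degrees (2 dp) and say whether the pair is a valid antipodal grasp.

δ = 26.33°, valid

α = atan 0.4 = 21.80°;  2α = 43.60°
edge 0: e_0 = (-0.31, +2.01);  n_0 = (+0.9883, +0.1524)
edge 2: e_2 = (-1.26, -3.98);  n_2 = (-0.9534, +0.3018)
∠(n_0, n_2) = 153.67°
δ = |180° − 153.67°| = 26.33°
26.33° ≤ 2α = 43.60°  →  valid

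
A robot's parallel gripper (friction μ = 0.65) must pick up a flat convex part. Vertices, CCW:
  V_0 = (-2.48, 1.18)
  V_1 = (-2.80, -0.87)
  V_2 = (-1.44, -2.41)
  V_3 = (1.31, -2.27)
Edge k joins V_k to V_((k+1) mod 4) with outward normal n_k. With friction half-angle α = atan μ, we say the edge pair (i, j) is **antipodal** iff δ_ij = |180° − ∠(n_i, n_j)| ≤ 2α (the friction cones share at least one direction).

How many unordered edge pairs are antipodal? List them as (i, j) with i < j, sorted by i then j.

α = atan 0.65 = 33.02°;  2α = 66.05°
n_0 = (-0.9880, +0.1542)
n_1 = (-0.7496, -0.6619)
n_2 = (+0.0508, -0.9987)
n_3 = (+0.6732, +0.7395)
  (0,1): δ = 129.68°  ·
  (0,2): δ = 78.21°  ·
  (0,3): δ = 56.56°  ✓
  (1,2): δ = 128.53°  ·
  (1,3): δ = 6.24°  ✓
  (2,3): δ = 45.23°  ✓
antipodal pairs: 3

count = 3; pairs: (0,3), (1,3), (2,3)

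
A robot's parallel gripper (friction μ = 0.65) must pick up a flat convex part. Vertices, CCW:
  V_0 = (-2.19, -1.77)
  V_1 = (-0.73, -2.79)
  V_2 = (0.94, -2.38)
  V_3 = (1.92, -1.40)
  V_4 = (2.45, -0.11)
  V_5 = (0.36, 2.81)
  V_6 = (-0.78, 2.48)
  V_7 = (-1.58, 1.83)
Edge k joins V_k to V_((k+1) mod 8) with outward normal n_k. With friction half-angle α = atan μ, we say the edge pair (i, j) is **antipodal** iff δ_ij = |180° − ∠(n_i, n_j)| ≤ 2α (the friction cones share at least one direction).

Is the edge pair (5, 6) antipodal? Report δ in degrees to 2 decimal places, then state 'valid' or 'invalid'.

δ = 157.05°, invalid

α = atan 0.65 = 33.02°;  2α = 66.05°
edge 5: e_5 = (-1.14, -0.33);  n_5 = (-0.2781, +0.9606)
edge 6: e_6 = (-0.80, -0.65);  n_6 = (-0.6306, +0.7761)
∠(n_5, n_6) = 22.95°
δ = |180° − 22.95°| = 157.05°
157.05° > 2α = 66.05°  →  invalid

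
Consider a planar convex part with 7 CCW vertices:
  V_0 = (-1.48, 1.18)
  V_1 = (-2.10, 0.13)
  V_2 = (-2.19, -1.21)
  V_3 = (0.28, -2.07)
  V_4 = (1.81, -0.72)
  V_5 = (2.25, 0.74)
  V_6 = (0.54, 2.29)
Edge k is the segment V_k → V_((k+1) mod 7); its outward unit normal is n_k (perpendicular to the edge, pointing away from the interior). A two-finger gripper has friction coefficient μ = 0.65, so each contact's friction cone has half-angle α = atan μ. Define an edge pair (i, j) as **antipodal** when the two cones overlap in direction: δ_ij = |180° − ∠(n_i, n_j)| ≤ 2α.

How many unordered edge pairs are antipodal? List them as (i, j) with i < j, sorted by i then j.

count = 9; pairs: (0,3), (0,4), (1,3), (1,4), (1,5), (2,5), (2,6), (3,6), (4,6)

α = atan 0.65 = 33.02°;  2α = 66.05°
n_0 = (-0.8611, +0.5085)
n_1 = (-0.9978, +0.0670)
n_2 = (-0.3288, -0.9444)
n_3 = (+0.6616, -0.7498)
n_4 = (+0.9575, -0.2886)
n_5 = (+0.6716, +0.7409)
n_6 = (-0.4816, +0.8764)
  (0,1): δ = 153.28°  ·
  (0,2): δ = 78.64°  ·
  (0,3): δ = 18.02°  ✓
  (0,4): δ = 13.79°  ✓
  (0,5): δ = 78.37°  ·
  (0,6): δ = 149.35°  ·
  (1,2): δ = 105.35°  ·
  (1,3): δ = 44.73°  ✓
  (1,4): δ = 12.93°  ✓
  (1,5): δ = 51.65°  ✓
  (1,6): δ = 122.63°  ·
  (2,3): δ = 119.38°  ·
  (2,4): δ = 87.57°  ·
  (2,5): δ = 22.99°  ✓
  (2,6): δ = 47.99°  ✓
  (3,4): δ = 148.19°  ·
  (3,5): δ = 83.61°  ·
  (3,6): δ = 12.63°  ✓
  (4,5): δ = 115.42°  ·
  (4,6): δ = 44.44°  ✓
  (5,6): δ = 109.02°  ·
antipodal pairs: 9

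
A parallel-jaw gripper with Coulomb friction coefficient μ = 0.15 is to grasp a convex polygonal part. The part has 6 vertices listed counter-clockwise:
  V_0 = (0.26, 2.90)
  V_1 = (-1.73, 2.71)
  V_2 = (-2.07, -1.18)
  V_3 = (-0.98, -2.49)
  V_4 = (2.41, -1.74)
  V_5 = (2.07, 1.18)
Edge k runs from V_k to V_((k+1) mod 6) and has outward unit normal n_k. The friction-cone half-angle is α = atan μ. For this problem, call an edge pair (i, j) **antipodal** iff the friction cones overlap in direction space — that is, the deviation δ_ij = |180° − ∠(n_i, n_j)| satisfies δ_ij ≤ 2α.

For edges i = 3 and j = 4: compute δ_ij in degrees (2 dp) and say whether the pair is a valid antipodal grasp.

α = atan 0.15 = 8.53°;  2α = 17.06°
edge 3: e_3 = (+3.39, +0.75);  n_3 = (+0.2160, -0.9764)
edge 4: e_4 = (-0.34, +2.92);  n_4 = (+0.9933, +0.1157)
∠(n_3, n_4) = 84.17°
δ = |180° − 84.17°| = 95.83°
95.83° > 2α = 17.06°  →  invalid

δ = 95.83°, invalid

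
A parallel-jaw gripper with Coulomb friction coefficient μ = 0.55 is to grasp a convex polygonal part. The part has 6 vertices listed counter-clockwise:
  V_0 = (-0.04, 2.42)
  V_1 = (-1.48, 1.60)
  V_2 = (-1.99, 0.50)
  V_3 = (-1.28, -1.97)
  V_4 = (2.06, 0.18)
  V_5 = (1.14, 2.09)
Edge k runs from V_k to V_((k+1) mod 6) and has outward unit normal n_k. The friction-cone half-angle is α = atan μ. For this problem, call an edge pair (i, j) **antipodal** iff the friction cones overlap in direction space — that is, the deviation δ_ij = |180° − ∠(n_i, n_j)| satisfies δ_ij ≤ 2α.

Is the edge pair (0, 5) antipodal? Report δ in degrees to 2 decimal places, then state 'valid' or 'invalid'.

δ = 134.72°, invalid

α = atan 0.55 = 28.81°;  2α = 57.62°
edge 0: e_0 = (-1.44, -0.82);  n_0 = (-0.4948, +0.8690)
edge 5: e_5 = (-1.18, +0.33);  n_5 = (+0.2693, +0.9630)
∠(n_0, n_5) = 45.28°
δ = |180° − 45.28°| = 134.72°
134.72° > 2α = 57.62°  →  invalid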